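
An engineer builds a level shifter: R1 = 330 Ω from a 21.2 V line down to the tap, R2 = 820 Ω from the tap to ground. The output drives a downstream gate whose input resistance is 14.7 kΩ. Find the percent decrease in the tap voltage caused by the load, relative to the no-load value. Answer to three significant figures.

The divider's output (Thévenin) resistance is R1‖R2 = 235.3 Ω.
Fractional drop under load = R_th/(R_th + R_L) = 235.3 / (235.3 + 14700) = 0.01575.
So the output falls by 1.58 %.

1.58 %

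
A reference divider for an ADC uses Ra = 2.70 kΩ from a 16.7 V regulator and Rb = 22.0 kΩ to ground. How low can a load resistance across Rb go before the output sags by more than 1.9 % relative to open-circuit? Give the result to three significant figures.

R_L(min) ≈ 124 kΩ

Output resistance R_th = Ra‖Rb = (2.70 × 22.0)/24.70 = 2.405 kΩ.
The fractional drop is R_th/(R_th + R_L); requiring this ≤ 0.0190 gives R_L ≥ R_th(1/0.0190 − 1) = 2.405 × 51.63 = 124 kΩ.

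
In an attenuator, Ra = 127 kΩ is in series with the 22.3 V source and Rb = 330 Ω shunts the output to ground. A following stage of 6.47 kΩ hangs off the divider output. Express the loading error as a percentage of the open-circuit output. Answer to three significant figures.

4.84 %

The divider's output (Thévenin) resistance is Ra‖Rb = 329.1 Ω.
Fractional drop under load = R_th/(R_th + R_L) = 329.1 / (329.1 + 6470) = 0.04841.
So the output falls by 4.84 %.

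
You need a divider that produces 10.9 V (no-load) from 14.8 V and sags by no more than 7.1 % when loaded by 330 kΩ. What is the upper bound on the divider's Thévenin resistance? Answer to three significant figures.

Loading drop = R_th/(R_th + R_L) ≤ 0.0710, so R_th ≤ R_L · ε/(1−ε) = 330 kΩ × 0.0710/0.9290 = 25.2 kΩ.

R_th ≤ 25.2 kΩ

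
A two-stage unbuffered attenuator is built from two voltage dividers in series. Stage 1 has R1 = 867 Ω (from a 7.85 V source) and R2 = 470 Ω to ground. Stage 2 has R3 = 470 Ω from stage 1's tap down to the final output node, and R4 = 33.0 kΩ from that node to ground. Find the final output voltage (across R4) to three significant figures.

Stage 2 presents R3+R4 = 33470 Ω as a load on stage 1's tap.
Stage 1's lower leg becomes R2‖(R3+R4) = 463.5 Ω, so V_mid = 7.85 × 463.5/1330 = 2.735 V.
Stage 2 is itself unloaded: V_out = V_mid × R4/(R3+R4) = 2.735 × 33000/33470 = 2.70 V.

V_out ≈ 2.70 V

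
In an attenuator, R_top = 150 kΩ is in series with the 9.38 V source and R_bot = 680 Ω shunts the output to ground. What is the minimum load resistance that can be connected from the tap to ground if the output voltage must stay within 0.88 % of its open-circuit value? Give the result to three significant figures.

R_L(min) ≈ 76.2 kΩ

Output resistance R_th = R_top‖R_bot = (150000 × 680)/150700 = 676.9 Ω.
The fractional drop is R_th/(R_th + R_L); requiring this ≤ 0.00880 gives R_L ≥ R_th(1/0.00880 − 1) = 676.9 × 112.6 = 76.2 kΩ.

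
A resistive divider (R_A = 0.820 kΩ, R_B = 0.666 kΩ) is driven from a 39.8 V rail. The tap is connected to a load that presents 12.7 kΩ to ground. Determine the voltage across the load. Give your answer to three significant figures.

V_out ≈ 17.3 V

The load sits in parallel with R_B: R_B‖R_L = (666 × 12700) / (666 + 12700) = 632.8 Ω.
V_out = 39.8 × 632.8 / (820 + 632.8) = 39.8 × 632.8/1453 = 17.3 V.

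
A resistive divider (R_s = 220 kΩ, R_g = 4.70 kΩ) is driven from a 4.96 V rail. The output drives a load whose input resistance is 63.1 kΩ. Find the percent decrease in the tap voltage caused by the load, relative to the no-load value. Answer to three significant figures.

6.80 %

The divider's output (Thévenin) resistance is R_s‖R_g = 4.602 kΩ.
Fractional drop under load = R_th/(R_th + R_L) = 4.602 / (4.602 + 63.1) = 0.06797.
So the output falls by 6.80 %.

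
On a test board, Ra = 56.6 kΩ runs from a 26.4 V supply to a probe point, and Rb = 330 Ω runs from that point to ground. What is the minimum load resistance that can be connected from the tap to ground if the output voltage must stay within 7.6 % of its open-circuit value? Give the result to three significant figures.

Output resistance R_th = Ra‖Rb = (56600 × 330)/56930 = 328.1 Ω.
The fractional drop is R_th/(R_th + R_L); requiring this ≤ 0.0760 gives R_L ≥ R_th(1/0.0760 − 1) = 328.1 × 12.16 = 3.99 kΩ.

R_L(min) ≈ 3.99 kΩ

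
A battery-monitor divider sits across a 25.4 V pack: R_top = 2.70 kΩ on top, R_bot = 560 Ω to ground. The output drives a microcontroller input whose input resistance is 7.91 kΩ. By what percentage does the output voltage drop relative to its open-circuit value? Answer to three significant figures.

5.54 %

The divider's output (Thévenin) resistance is R_top‖R_bot = 463.8 Ω.
Fractional drop under load = R_th/(R_th + R_L) = 463.8 / (463.8 + 7910) = 0.05539.
So the output falls by 5.54 %.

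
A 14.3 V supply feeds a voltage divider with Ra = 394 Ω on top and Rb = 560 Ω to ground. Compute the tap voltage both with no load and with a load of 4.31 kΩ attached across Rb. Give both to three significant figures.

Unloaded: 8.39 V; loaded: 7.97 V

Open-circuit: V = 14.3 × 560/(394 + 560) = 8.39 V.
With the load, Rb becomes Rb‖R_L = 495.6 Ω, so V = 14.3 × 495.6/889.6 = 7.97 V.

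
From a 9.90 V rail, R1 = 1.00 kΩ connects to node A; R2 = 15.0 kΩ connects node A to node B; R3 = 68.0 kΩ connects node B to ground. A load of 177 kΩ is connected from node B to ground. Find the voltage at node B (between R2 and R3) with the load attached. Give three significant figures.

V ≈ 7.47 V

At node B, R3 is in parallel with the load: R3‖R_L = 49.13 kΩ.
Below node A the resistance is R2 + (R3‖R_L) = 64.13 kΩ, so V_A = 9.90 × 64.13/65.13 = 9.748 V.
Then V_B = V_A × (R3‖R_L)/(R2 + R3‖R_L) = 9.748 × 49.13/64.13 = 7.47 V.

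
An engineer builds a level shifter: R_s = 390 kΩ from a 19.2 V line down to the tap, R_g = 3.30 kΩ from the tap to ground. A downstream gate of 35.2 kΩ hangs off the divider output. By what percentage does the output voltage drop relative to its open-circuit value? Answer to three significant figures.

Unloaded V = 19.2 × 3.30/393.3 = 0.16110 V.
Loaded: R_g‖R_L = 3.017 kΩ, giving V = 19.2 × 3.017/393.0 = 0.14740 V.
Drop = (0.16110 − 0.14740) / 0.16110 = 8.51 %.

8.51 %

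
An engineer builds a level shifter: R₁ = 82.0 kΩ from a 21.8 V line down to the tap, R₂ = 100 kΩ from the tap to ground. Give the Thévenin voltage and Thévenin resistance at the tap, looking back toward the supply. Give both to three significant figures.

V_th = 12.0 V, R_th = 45.1 kΩ

V_th is the open-circuit tap voltage: 21.8 × 100/(82.0 + 100) = 12.0 V.
With the supply zeroed, R₁ and R₂ appear in parallel from the tap: R_th = R₁‖R₂ = (82.0 × 100)/182.0 = 45.1 kΩ.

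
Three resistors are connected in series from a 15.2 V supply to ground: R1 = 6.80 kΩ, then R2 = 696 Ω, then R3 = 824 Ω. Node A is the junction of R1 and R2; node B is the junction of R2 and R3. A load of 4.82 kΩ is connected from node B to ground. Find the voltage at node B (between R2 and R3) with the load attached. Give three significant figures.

V ≈ 1.30 V

At node B, R3 is in parallel with the load: R3‖R_L = 703.7 Ω.
Below node A the resistance is R2 + (R3‖R_L) = 1400 Ω, so V_A = 15.2 × 1400/8200 = 2.595 V.
Then V_B = V_A × (R3‖R_L)/(R2 + R3‖R_L) = 2.595 × 703.7/1400 = 1.30 V.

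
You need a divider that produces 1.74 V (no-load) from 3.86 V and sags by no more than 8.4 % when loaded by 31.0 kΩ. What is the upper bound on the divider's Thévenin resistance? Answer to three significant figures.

R_th ≤ 2.84 kΩ

Loading drop = R_th/(R_th + R_L) ≤ 0.0840, so R_th ≤ R_L · ε/(1−ε) = 31.0 kΩ × 0.0840/0.9160 = 2.84 kΩ.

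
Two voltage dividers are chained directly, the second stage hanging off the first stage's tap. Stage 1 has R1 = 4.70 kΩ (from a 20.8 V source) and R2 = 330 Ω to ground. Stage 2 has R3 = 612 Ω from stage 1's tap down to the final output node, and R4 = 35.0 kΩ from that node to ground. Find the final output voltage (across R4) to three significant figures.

V_out ≈ 1.33 V

Stage 2 presents R3+R4 = 35610 Ω as a load on stage 1's tap.
Stage 1's lower leg becomes R2‖(R3+R4) = 327.0 Ω, so V_mid = 20.8 × 327.0/5027 = 1.353 V.
Stage 2 is itself unloaded: V_out = V_mid × R4/(R3+R4) = 1.353 × 35000/35610 = 1.33 V.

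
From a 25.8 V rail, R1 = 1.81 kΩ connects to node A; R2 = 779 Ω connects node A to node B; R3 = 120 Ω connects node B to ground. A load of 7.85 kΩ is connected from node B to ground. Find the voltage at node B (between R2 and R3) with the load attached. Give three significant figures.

At node B, R3 is in parallel with the load: R3‖R_L = 118.2 Ω.
Below node A the resistance is R2 + (R3‖R_L) = 897.2 Ω, so V_A = 25.8 × 897.2/2707 = 8.550 V.
Then V_B = V_A × (R3‖R_L)/(R2 + R3‖R_L) = 8.550 × 118.2/897.2 = 1.13 V.

V ≈ 1.13 V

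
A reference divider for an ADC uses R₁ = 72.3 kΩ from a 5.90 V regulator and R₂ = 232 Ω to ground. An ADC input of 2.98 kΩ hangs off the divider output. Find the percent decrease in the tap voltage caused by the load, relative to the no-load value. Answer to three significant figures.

The divider's output (Thévenin) resistance is R₁‖R₂ = 231.3 Ω.
Fractional drop under load = R_th/(R_th + R_L) = 231.3 / (231.3 + 2980) = 0.07201.
So the output falls by 7.20 %.

7.20 %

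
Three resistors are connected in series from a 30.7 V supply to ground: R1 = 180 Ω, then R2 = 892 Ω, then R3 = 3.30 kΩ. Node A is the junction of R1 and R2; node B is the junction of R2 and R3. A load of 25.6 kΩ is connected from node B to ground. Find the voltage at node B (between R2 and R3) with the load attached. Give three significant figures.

V ≈ 22.5 V

At node B, R3 is in parallel with the load: R3‖R_L = 2923 Ω.
Below node A the resistance is R2 + (R3‖R_L) = 3815 Ω, so V_A = 30.7 × 3815/3995 = 29.32 V.
Then V_B = V_A × (R3‖R_L)/(R2 + R3‖R_L) = 29.32 × 2923/3815 = 22.5 V.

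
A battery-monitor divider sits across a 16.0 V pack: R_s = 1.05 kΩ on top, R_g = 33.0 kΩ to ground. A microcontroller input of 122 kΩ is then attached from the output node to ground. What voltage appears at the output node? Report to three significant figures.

The load sits in parallel with R_g: R_g‖R_L = (33.0 × 122) / (33.0 + 122) = 25.97 kΩ.
V_out = 16.0 × 25.97 / (1.05 + 25.97) = 16.0 × 25.97/27.02 = 15.4 V.

V_out ≈ 15.4 V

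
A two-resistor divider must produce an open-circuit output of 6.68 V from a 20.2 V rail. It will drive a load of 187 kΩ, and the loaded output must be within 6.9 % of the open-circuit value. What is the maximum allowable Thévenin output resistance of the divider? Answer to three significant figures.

R_th ≤ 13.9 kΩ

Loading drop = R_th/(R_th + R_L) ≤ 0.0690, so R_th ≤ R_L · ε/(1−ε) = 187 kΩ × 0.0690/0.9310 = 13.9 kΩ.
(Any R1, R2 with R2/(R1+R2) = 0.331 and R1‖R2 ≤ 13.9 kΩ will meet the spec.)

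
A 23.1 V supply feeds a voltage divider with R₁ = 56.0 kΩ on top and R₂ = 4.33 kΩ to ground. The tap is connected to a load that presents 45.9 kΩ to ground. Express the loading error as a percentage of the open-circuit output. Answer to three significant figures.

Unloaded V = 23.1 × 4.33/60.33 = 1.6579 V.
Loaded: R₂‖R_L = 3.957 kΩ, giving V = 23.1 × 3.957/59.96 = 1.5244 V.
Drop = (1.6579 − 1.5244) / 1.6579 = 8.05 %.

8.05 %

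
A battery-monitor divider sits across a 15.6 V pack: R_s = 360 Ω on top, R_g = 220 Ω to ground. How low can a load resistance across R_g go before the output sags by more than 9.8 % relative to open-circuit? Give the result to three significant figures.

Output resistance R_th = R_s‖R_g = (360 × 220)/580.0 = 136.6 Ω.
The fractional drop is R_th/(R_th + R_L); requiring this ≤ 0.0980 gives R_L ≥ R_th(1/0.0980 − 1) = 136.6 × 9.204 = 1.26 kΩ.

R_L(min) ≈ 1.26 kΩ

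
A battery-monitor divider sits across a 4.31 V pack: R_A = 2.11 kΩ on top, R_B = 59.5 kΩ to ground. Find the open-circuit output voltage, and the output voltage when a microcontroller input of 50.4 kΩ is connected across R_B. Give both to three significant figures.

Unloaded: 4.16 V; loaded: 4.00 V

Open-circuit: V = 4.31 × 59.5/(2.11 + 59.5) = 4.16 V.
With the load, R_B becomes R_B‖R_L = 27.29 kΩ, so V = 4.31 × 27.29/29.40 = 4.00 V.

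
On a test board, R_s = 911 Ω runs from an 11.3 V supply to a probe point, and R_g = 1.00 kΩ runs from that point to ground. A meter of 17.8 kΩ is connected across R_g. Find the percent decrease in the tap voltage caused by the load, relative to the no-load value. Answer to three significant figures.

The divider's output (Thévenin) resistance is R_s‖R_g = 476.7 Ω.
Fractional drop under load = R_th/(R_th + R_L) = 476.7 / (476.7 + 17800) = 0.02608.
So the output falls by 2.61 %.

2.61 %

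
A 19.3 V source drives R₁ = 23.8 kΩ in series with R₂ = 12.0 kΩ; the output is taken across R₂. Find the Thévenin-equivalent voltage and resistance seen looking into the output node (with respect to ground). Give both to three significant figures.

V_th is the open-circuit tap voltage: 19.3 × 12.0/(23.8 + 12.0) = 6.47 V.
With the supply zeroed, R₁ and R₂ appear in parallel from the tap: R_th = R₁‖R₂ = (23.8 × 12.0)/35.80 = 7.98 kΩ.

V_th = 6.47 V, R_th = 7.98 kΩ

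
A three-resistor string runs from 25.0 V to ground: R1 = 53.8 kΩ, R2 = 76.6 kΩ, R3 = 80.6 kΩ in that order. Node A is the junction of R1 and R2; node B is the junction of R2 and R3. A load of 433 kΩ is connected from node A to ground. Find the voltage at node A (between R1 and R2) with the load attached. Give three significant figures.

Below node A the series string R2+R3 = 157.2 kΩ sits in parallel with the 433 kΩ load: 115.3 kΩ.
V_A = 25.0 × 115.3/(53.8 + 115.3) = 17.0 V.

V ≈ 17.0 V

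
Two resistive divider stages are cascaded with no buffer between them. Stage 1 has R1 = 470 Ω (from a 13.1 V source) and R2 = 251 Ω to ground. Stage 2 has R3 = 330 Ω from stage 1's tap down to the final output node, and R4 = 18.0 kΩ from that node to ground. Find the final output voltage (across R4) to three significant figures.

Stage 2 presents R3+R4 = 18330 Ω as a load on stage 1's tap.
Stage 1's lower leg becomes R2‖(R3+R4) = 247.6 Ω, so V_mid = 13.1 × 247.6/717.6 = 4.520 V.
Stage 2 is itself unloaded: V_out = V_mid × R4/(R3+R4) = 4.520 × 18000/18330 = 4.44 V.

V_out ≈ 4.44 V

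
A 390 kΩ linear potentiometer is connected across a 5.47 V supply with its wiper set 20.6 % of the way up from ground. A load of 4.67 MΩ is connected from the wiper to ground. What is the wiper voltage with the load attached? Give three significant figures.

V ≈ 1.11 V

The wiper splits the pot into (1−α)R = 309.7 kΩ above and αR = 80.34 kΩ below.
Lower section ‖ load = 78.98 kΩ.
V_wiper = 5.47 × 78.98/(309.7 + 78.98) = 1.11 V.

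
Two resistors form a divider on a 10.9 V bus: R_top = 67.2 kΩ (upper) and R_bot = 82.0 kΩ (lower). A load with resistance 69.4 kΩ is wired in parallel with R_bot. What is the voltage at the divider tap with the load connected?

The load sits in parallel with R_bot: R_bot‖R_L = (82.0 × 69.4) / (82.0 + 69.4) = 37.59 kΩ.
V_out = 10.9 × 37.59 / (67.2 + 37.59) = 10.9 × 37.59/104.8 = 3.91 V.

V_out ≈ 3.91 V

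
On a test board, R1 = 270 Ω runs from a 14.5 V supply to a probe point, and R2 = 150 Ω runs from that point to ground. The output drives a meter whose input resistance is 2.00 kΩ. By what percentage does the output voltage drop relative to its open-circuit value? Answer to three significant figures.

The divider's output (Thévenin) resistance is R1‖R2 = 96.43 Ω.
Fractional drop under load = R_th/(R_th + R_L) = 96.43 / (96.43 + 2000) = 0.04600.
So the output falls by 4.60 %.

4.60 %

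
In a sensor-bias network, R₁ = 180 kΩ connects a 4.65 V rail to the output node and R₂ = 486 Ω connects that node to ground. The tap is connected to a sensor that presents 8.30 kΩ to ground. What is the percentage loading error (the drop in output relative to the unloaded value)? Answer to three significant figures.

5.52 %

The divider's output (Thévenin) resistance is R₁‖R₂ = 484.7 Ω.
Fractional drop under load = R_th/(R_th + R_L) = 484.7 / (484.7 + 8300) = 0.05517.
So the output falls by 5.52 %.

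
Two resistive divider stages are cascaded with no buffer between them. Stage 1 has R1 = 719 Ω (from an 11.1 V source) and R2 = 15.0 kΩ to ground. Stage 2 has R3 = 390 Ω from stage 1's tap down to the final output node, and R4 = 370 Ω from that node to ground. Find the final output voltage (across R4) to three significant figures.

Stage 2 presents R3+R4 = 760.0 Ω as a load on stage 1's tap.
Stage 1's lower leg becomes R2‖(R3+R4) = 723.4 Ω, so V_mid = 11.1 × 723.4/1442 = 5.567 V.
Stage 2 is itself unloaded: V_out = V_mid × R4/(R3+R4) = 5.567 × 370/760.0 = 2.71 V.

V_out ≈ 2.71 V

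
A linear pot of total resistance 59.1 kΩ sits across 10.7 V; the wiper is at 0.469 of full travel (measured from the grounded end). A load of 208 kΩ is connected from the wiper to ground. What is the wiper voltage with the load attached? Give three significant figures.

The wiper splits the pot into (1−α)R = 31.38 kΩ above and αR = 27.72 kΩ below.
Lower section ‖ load = 24.46 kΩ.
V_wiper = 10.7 × 24.46/(31.38 + 24.46) = 4.69 V.

V ≈ 4.69 V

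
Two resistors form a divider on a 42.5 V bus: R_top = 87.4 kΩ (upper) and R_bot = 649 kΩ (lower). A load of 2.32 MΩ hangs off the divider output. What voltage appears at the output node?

V_out ≈ 36.3 V

The load sits in parallel with R_bot: R_bot‖R_L = (649 × 2320) / (649 + 2320) = 507.1 kΩ.
V_out = 42.5 × 507.1 / (87.4 + 507.1) = 42.5 × 507.1/594.5 = 36.3 V.
(Unloaded it would have been 37.5 V.)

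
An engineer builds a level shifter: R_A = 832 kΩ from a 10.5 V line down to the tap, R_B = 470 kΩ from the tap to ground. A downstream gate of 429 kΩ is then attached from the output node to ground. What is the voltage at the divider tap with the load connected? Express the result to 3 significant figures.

V_out ≈ 2.23 V

The load sits in parallel with R_B: R_B‖R_L = (470 × 429) / (470 + 429) = 224.3 kΩ.
V_out = 10.5 × 224.3 / (832 + 224.3) = 10.5 × 224.3/1056 = 2.23 V.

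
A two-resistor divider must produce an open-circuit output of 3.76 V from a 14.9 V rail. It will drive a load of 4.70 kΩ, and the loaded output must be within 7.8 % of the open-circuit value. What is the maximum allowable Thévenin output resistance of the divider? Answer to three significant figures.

R_th ≤ 398 Ω

Loading drop = R_th/(R_th + R_L) ≤ 0.0780, so R_th ≤ R_L · ε/(1−ε) = 4.70 kΩ × 0.0780/0.9220 = 398 Ω.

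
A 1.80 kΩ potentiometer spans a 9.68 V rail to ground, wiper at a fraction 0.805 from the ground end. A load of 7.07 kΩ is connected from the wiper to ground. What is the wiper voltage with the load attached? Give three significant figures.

The wiper splits the pot into (1−α)R = 351.0 Ω above and αR = 1449 Ω below.
Lower section ‖ load = 1203 Ω.
V_wiper = 9.68 × 1203/(351.0 + 1203) = 7.49 V.

V ≈ 7.49 V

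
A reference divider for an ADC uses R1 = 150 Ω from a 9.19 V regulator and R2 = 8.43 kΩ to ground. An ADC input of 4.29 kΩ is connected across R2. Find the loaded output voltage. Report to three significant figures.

V_out ≈ 8.73 V

The load sits in parallel with R2: R2‖R_L = (8430 × 4290) / (8430 + 4290) = 2843 Ω.
V_out = 9.19 × 2843 / (150 + 2843) = 9.19 × 2843/2993 = 8.73 V.
(Unloaded it would have been 9.03 V.)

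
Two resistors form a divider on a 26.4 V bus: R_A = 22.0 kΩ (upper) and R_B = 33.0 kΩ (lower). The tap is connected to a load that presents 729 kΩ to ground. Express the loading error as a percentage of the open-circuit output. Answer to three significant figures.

1.78 %

The divider's output (Thévenin) resistance is R_A‖R_B = 13.20 kΩ.
Fractional drop under load = R_th/(R_th + R_L) = 13.20 / (13.20 + 729) = 0.01778.
So the output falls by 1.78 %.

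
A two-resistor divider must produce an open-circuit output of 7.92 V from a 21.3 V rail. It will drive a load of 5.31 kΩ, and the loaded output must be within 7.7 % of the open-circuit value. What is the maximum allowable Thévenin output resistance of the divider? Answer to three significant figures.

R_th ≤ 443 Ω

Loading drop = R_th/(R_th + R_L) ≤ 0.0770, so R_th ≤ R_L · ε/(1−ε) = 5.31 kΩ × 0.0770/0.9230 = 443 Ω.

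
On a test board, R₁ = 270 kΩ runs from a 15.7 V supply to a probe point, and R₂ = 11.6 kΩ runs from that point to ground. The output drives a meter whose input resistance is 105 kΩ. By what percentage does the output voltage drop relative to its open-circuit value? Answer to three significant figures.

9.58 %

Unloaded V = 15.7 × 11.6/281.6 = 0.64673 V.
Loaded: R₂‖R_L = 10.45 kΩ, giving V = 15.7 × 10.45/280.4 = 0.58479 V.
Drop = (0.64673 − 0.58479) / 0.64673 = 9.58 %.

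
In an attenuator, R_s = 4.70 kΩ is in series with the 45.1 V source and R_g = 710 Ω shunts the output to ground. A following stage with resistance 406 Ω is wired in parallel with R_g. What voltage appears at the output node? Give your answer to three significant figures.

The load sits in parallel with R_g: R_g‖R_L = (710 × 406) / (710 + 406) = 258.3 Ω.
V_out = 45.1 × 258.3 / (4700 + 258.3) = 45.1 × 258.3/4958 = 2.35 V.

V_out ≈ 2.35 V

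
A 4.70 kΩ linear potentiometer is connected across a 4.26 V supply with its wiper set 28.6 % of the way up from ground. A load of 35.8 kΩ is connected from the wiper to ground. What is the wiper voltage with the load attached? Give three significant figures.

The wiper splits the pot into (1−α)R = 3.356 kΩ above and αR = 1.344 kΩ below.
Lower section ‖ load = 1.296 kΩ.
V_wiper = 4.26 × 1.296/(3.356 + 1.296) = 1.19 V.

V ≈ 1.19 V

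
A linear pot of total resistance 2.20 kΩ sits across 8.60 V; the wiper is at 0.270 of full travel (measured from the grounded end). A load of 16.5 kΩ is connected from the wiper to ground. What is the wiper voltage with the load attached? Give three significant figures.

V ≈ 2.26 V

The wiper splits the pot into (1−α)R = 1606 Ω above and αR = 594.0 Ω below.
Lower section ‖ load = 573.4 Ω.
V_wiper = 8.60 × 573.4/(1606 + 573.4) = 2.26 V.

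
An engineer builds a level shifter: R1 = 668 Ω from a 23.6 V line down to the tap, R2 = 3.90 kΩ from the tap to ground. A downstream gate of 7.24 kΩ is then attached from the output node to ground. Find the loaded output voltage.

The load sits in parallel with R2: R2‖R_L = (3900 × 7240) / (3900 + 7240) = 2535 Ω.
V_out = 23.6 × 2535 / (668 + 2535) = 23.6 × 2535/3203 = 18.7 V.

V_out ≈ 18.7 V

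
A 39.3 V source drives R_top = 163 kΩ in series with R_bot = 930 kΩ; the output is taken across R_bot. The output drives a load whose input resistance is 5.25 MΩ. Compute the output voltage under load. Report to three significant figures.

V_out ≈ 32.6 V

The load sits in parallel with R_bot: R_bot‖R_L = (930 × 5250) / (930 + 5250) = 790.0 kΩ.
V_out = 39.3 × 790.0 / (163 + 790.0) = 39.3 × 790.0/953.0 = 32.6 V.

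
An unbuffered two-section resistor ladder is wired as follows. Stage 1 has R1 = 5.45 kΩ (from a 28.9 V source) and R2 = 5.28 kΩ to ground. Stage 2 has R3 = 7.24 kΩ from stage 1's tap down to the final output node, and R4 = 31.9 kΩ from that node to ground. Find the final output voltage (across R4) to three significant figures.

Stage 2 presents R3+R4 = 39.14 kΩ as a load on stage 1's tap.
Stage 1's lower leg becomes R2‖(R3+R4) = 4.652 kΩ, so V_mid = 28.9 × 4.652/10.10 = 13.31 V.
Stage 2 is itself unloaded: V_out = V_mid × R4/(R3+R4) = 13.31 × 31.9/39.14 = 10.8 V.

V_out ≈ 10.8 V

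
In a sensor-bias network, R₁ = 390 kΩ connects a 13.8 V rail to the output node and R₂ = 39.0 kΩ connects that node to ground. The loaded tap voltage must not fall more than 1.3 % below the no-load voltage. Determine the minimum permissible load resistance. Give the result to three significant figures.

Output resistance R_th = R₁‖R₂ = (390 × 39.0)/429.0 = 35.45 kΩ.
The fractional drop is R_th/(R_th + R_L); requiring this ≤ 0.0130 gives R_L ≥ R_th(1/0.0130 − 1) = 35.45 × 75.92 = 2.69 MΩ.

R_L(min) ≈ 2.69 MΩ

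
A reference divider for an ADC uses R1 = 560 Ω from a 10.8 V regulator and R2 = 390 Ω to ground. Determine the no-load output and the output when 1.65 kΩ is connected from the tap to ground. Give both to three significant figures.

Open-circuit: V = 10.8 × 390/(560 + 390) = 4.43 V.
With the load, R2 becomes R2‖R_L = 315.4 Ω, so V = 10.8 × 315.4/875.4 = 3.89 V.

Unloaded: 4.43 V; loaded: 3.89 V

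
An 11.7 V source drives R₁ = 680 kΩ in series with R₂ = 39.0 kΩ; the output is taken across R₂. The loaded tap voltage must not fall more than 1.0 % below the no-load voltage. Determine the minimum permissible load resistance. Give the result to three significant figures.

Output resistance R_th = R₁‖R₂ = (680 × 39.0)/719.0 = 36.88 kΩ.
The fractional drop is R_th/(R_th + R_L); requiring this ≤ 0.0100 gives R_L ≥ R_th(1/0.0100 − 1) = 36.88 × 99.00 = 3.65 MΩ.

R_L(min) ≈ 3.65 MΩ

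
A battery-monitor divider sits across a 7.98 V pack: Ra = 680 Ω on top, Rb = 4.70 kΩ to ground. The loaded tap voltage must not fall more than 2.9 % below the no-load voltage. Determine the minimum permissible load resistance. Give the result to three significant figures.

R_L(min) ≈ 19.9 kΩ

Output resistance R_th = Ra‖Rb = (680 × 4700)/5380 = 594.1 Ω.
The fractional drop is R_th/(R_th + R_L); requiring this ≤ 0.0290 gives R_L ≥ R_th(1/0.0290 − 1) = 594.1 × 33.48 = 19.9 kΩ.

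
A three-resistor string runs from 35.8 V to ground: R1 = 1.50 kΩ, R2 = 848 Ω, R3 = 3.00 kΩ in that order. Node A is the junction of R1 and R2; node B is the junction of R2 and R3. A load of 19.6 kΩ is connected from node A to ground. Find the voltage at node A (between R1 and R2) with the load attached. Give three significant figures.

Below node A the series string R2+R3 = 3848 Ω sits in parallel with the 19600 Ω load: 3217 Ω.
V_A = 35.8 × 3217/(1500 + 3217) = 24.4 V.

V ≈ 24.4 V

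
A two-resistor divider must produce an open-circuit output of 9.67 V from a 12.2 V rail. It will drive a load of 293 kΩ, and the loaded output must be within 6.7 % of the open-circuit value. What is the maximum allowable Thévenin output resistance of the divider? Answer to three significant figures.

R_th ≤ 21.0 kΩ

Loading drop = R_th/(R_th + R_L) ≤ 0.0670, so R_th ≤ R_L · ε/(1−ε) = 293 kΩ × 0.0670/0.9330 = 21.0 kΩ.
(Any R1, R2 with R2/(R1+R2) = 0.793 and R1‖R2 ≤ 21.0 kΩ will meet the spec.)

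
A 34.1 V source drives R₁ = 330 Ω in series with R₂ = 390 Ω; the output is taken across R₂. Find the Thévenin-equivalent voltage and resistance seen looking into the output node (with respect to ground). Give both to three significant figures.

V_th = 18.5 V, R_th = 179 Ω

V_th is the open-circuit tap voltage: 34.1 × 390/(330 + 390) = 18.5 V.
With the supply zeroed, R₁ and R₂ appear in parallel from the tap: R_th = R₁‖R₂ = (330 × 390)/720.0 = 179 Ω.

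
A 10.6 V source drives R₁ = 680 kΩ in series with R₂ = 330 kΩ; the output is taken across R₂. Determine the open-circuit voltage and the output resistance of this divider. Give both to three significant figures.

V_th is the open-circuit tap voltage: 10.6 × 330/(680 + 330) = 3.46 V.
With the supply zeroed, R₁ and R₂ appear in parallel from the tap: R_th = R₁‖R₂ = (680 × 330)/1010 = 222 kΩ.

V_th = 3.46 V, R_th = 222 kΩ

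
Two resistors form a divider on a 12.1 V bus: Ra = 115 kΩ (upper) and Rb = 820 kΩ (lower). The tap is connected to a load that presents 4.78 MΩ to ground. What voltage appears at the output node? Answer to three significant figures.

The load sits in parallel with Rb: Rb‖R_L = (820 × 4780) / (820 + 4780) = 699.9 kΩ.
V_out = 12.1 × 699.9 / (115 + 699.9) = 12.1 × 699.9/814.9 = 10.4 V.
(Unloaded it would have been 10.6 V.)

V_out ≈ 10.4 V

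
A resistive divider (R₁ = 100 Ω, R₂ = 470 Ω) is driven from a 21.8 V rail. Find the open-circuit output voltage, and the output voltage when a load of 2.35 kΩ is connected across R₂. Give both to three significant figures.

Unloaded: 18.0 V; loaded: 17.4 V

Open-circuit: V = 21.8 × 470/(100 + 470) = 18.0 V.
With the load, R₂ becomes R₂‖R_L = 391.7 Ω, so V = 21.8 × 391.7/491.7 = 17.4 V.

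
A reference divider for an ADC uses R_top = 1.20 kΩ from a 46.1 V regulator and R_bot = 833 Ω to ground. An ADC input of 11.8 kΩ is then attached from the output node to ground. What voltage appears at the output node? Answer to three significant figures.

The load sits in parallel with R_bot: R_bot‖R_L = (833 × 11800) / (833 + 11800) = 778.1 Ω.
V_out = 46.1 × 778.1 / (1200 + 778.1) = 46.1 × 778.1/1978 = 18.1 V.

V_out ≈ 18.1 V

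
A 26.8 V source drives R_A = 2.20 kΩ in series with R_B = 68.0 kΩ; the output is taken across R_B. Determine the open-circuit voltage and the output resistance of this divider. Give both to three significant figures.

V_th is the open-circuit tap voltage: 26.8 × 68.0/(2.20 + 68.0) = 26.0 V.
With the supply zeroed, R_A and R_B appear in parallel from the tap: R_th = R_A‖R_B = (2.20 × 68.0)/70.20 = 2.13 kΩ.

V_th = 26.0 V, R_th = 2.13 kΩ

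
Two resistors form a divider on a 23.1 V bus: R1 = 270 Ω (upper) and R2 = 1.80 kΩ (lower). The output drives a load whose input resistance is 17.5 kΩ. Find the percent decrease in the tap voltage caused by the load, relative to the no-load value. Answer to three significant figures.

1.32 %

The divider's output (Thévenin) resistance is R1‖R2 = 234.8 Ω.
Fractional drop under load = R_th/(R_th + R_L) = 234.8 / (234.8 + 17500) = 0.01324.
So the output falls by 1.32 %.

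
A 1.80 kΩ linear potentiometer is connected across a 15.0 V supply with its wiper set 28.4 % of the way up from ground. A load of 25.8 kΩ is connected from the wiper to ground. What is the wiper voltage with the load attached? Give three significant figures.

The wiper splits the pot into (1−α)R = 1289 Ω above and αR = 511.2 Ω below.
Lower section ‖ load = 501.3 Ω.
V_wiper = 15.0 × 501.3/(1289 + 501.3) = 4.20 V.

V ≈ 4.20 V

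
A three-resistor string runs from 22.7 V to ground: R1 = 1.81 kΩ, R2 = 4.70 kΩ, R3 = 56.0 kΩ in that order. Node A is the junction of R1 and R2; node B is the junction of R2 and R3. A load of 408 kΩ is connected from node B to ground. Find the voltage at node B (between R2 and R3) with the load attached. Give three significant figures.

V ≈ 20.0 V

At node B, R3 is in parallel with the load: R3‖R_L = 49.24 kΩ.
Below node A the resistance is R2 + (R3‖R_L) = 53.94 kΩ, so V_A = 22.7 × 53.94/55.75 = 21.96 V.
Then V_B = V_A × (R3‖R_L)/(R2 + R3‖R_L) = 21.96 × 49.24/53.94 = 20.0 V.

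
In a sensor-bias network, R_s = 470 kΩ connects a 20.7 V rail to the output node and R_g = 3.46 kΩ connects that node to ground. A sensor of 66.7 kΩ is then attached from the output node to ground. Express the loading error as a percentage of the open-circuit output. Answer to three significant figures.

4.90 %

The divider's output (Thévenin) resistance is R_s‖R_g = 3.435 kΩ.
Fractional drop under load = R_th/(R_th + R_L) = 3.435 / (3.435 + 66.7) = 0.04897.
So the output falls by 4.90 %.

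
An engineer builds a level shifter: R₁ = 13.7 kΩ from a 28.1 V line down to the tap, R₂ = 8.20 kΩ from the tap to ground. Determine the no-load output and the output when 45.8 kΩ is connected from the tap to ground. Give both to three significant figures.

Open-circuit: V = 28.1 × 8.20/(13.7 + 8.20) = 10.5 V.
With the load, R₂ becomes R₂‖R_L = 6.955 kΩ, so V = 28.1 × 6.955/20.65 = 9.46 V.

Unloaded: 10.5 V; loaded: 9.46 V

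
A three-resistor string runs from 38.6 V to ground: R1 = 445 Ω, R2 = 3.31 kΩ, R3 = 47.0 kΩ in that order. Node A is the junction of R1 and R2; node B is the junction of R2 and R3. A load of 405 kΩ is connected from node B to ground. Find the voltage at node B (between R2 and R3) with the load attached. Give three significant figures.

V ≈ 35.4 V

At node B, R3 is in parallel with the load: R3‖R_L = 42110 Ω.
Below node A the resistance is R2 + (R3‖R_L) = 45420 Ω, so V_A = 38.6 × 45420/45870 = 38.23 V.
Then V_B = V_A × (R3‖R_L)/(R2 + R3‖R_L) = 38.23 × 42110/45420 = 35.4 V.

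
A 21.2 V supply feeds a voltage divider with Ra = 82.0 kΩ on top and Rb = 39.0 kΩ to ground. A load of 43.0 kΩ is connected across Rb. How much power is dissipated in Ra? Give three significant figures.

Total resistance from the source is Ra + (Rb‖R_L) = 102.5 kΩ, so I = 21.2/102.5 kΩ = 0.2069 mA.
P = I²·Ra = (0.2069 mA)² × 82.0 kΩ = 3.51 mW.

P ≈ 3.51 mW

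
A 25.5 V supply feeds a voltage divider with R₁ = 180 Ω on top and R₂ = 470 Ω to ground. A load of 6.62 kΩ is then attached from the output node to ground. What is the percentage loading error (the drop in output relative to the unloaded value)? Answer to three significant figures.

The divider's output (Thévenin) resistance is R₁‖R₂ = 130.2 Ω.
Fractional drop under load = R_th/(R_th + R_L) = 130.2 / (130.2 + 6620) = 0.01928.
So the output falls by 1.93 %.

1.93 %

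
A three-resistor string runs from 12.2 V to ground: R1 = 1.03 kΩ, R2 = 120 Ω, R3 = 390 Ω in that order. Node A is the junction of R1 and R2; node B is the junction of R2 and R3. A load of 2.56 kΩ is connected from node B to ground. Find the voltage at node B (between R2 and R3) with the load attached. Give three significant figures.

V ≈ 2.77 V

At node B, R3 is in parallel with the load: R3‖R_L = 338.4 Ω.
Below node A the resistance is R2 + (R3‖R_L) = 458.4 Ω, so V_A = 12.2 × 458.4/1488 = 3.758 V.
Then V_B = V_A × (R3‖R_L)/(R2 + R3‖R_L) = 3.758 × 338.4/458.4 = 2.77 V.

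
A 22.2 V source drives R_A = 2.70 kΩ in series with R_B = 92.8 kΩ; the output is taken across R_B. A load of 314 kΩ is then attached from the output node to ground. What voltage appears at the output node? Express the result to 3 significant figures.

V_out ≈ 21.4 V

The load sits in parallel with R_B: R_B‖R_L = (92.8 × 314) / (92.8 + 314) = 71.63 kΩ.
V_out = 22.2 × 71.63 / (2.70 + 71.63) = 22.2 × 71.63/74.33 = 21.4 V.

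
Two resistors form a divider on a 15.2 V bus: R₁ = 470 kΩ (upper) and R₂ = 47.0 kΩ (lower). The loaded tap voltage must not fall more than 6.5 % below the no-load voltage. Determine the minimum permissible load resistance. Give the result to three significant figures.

Output resistance R_th = R₁‖R₂ = (470 × 47.0)/517.0 = 42.73 kΩ.
The fractional drop is R_th/(R_th + R_L); requiring this ≤ 0.0650 gives R_L ≥ R_th(1/0.0650 − 1) = 42.73 × 14.38 = 615 kΩ.

R_L(min) ≈ 615 kΩ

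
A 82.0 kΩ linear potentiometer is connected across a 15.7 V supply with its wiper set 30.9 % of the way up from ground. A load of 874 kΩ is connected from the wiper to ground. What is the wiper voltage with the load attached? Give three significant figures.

The wiper splits the pot into (1−α)R = 56.66 kΩ above and αR = 25.34 kΩ below.
Lower section ‖ load = 24.62 kΩ.
V_wiper = 15.7 × 24.62/(56.66 + 24.62) = 4.76 V.

V ≈ 4.76 V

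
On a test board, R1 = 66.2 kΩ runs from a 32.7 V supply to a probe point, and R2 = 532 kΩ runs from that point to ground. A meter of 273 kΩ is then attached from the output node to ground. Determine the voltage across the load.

V_out ≈ 23.9 V

The load sits in parallel with R2: R2‖R_L = (532 × 273) / (532 + 273) = 180.4 kΩ.
V_out = 32.7 × 180.4 / (66.2 + 180.4) = 32.7 × 180.4/246.6 = 23.9 V.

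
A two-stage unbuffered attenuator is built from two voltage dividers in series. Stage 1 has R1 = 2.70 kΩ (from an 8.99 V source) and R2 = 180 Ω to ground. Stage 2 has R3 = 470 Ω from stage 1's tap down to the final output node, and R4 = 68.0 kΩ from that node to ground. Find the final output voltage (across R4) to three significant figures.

V_out ≈ 0.557 V

Stage 2 presents R3+R4 = 68470 Ω as a load on stage 1's tap.
Stage 1's lower leg becomes R2‖(R3+R4) = 179.5 Ω, so V_mid = 8.99 × 179.5/2880 = 0.5605 V.
Stage 2 is itself unloaded: V_out = V_mid × R4/(R3+R4) = 0.5605 × 68000/68470 = 0.557 V.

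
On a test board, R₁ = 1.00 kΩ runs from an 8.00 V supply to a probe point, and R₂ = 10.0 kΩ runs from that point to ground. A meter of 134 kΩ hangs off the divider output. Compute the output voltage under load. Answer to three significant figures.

The load sits in parallel with R₂: R₂‖R_L = (10.0 × 134) / (10.0 + 134) = 9.306 kΩ.
V_out = 8.00 × 9.306 / (1.00 + 9.306) = 8.00 × 9.306/10.31 = 7.22 V.

V_out ≈ 7.22 V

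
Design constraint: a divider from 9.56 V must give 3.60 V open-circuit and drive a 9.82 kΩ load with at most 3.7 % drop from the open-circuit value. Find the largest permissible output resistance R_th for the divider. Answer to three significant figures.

R_th ≤ 377 Ω

Loading drop = R_th/(R_th + R_L) ≤ 0.0370, so R_th ≤ R_L · ε/(1−ε) = 9.82 kΩ × 0.0370/0.9630 = 377 Ω.
(Any R1, R2 with R2/(R1+R2) = 0.377 and R1‖R2 ≤ 377 Ω will meet the spec.)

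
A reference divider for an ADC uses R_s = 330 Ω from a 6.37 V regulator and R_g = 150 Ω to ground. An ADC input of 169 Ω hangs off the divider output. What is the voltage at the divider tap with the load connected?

The load sits in parallel with R_g: R_g‖R_L = (150 × 169) / (150 + 169) = 79.47 Ω.
V_out = 6.37 × 79.47 / (330 + 79.47) = 6.37 × 79.47/409.5 = 1.24 V.

V_out ≈ 1.24 V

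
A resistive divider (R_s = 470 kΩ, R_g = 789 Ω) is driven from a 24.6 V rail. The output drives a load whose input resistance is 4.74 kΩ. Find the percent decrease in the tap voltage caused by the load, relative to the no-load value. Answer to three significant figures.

Unloaded V = 24.6 × 789/470800 = 0.041227 V.
Loaded: R_g‖R_L = 676.4 Ω, giving V = 24.6 × 676.4/470700 = 0.035353 V.
Drop = (0.041227 − 0.035353) / 0.041227 = 14.2 %.

14.2 %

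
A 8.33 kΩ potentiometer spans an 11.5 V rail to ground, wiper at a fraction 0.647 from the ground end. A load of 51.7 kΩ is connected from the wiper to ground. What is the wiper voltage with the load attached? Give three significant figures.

The wiper splits the pot into (1−α)R = 2.940 kΩ above and αR = 5.390 kΩ below.
Lower section ‖ load = 4.881 kΩ.
V_wiper = 11.5 × 4.881/(2.940 + 4.881) = 7.18 V.

V ≈ 7.18 V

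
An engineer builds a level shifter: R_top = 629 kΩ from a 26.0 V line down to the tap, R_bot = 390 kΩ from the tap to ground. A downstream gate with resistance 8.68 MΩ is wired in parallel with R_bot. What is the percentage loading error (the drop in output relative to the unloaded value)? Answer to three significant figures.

2.70 %

The divider's output (Thévenin) resistance is R_top‖R_bot = 240.7 kΩ.
Fractional drop under load = R_th/(R_th + R_L) = 240.7 / (240.7 + 8680) = 0.02699.
So the output falls by 2.70 %.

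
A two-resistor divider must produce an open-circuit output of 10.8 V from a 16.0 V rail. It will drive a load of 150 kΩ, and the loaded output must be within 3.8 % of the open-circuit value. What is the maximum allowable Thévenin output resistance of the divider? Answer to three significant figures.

R_th ≤ 5.93 kΩ

Loading drop = R_th/(R_th + R_L) ≤ 0.0380, so R_th ≤ R_L · ε/(1−ε) = 150 kΩ × 0.0380/0.9620 = 5.93 kΩ.
(Any R1, R2 with R2/(R1+R2) = 0.675 and R1‖R2 ≤ 5.93 kΩ will meet the spec.)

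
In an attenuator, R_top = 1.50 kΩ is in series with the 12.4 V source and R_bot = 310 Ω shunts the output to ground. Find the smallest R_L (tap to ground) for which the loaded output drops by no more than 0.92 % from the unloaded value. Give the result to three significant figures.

R_L(min) ≈ 27.7 kΩ

Output resistance R_th = R_top‖R_bot = (1500 × 310)/1810 = 256.9 Ω.
The fractional drop is R_th/(R_th + R_L); requiring this ≤ 0.00920 gives R_L ≥ R_th(1/0.00920 − 1) = 256.9 × 107.7 = 27.7 kΩ.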